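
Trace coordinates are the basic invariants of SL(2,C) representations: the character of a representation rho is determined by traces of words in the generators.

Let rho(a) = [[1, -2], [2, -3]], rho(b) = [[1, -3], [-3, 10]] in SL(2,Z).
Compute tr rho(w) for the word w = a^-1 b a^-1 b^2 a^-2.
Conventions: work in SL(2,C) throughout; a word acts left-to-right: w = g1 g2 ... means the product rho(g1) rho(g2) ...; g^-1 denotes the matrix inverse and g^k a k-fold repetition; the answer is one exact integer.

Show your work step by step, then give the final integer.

rho(a^-1) = [[-3, 2], [-2, 1]]
... * rho(b) = [[1, -3], [-3, 10]]  ->  [[-9, 29], [-5, 16]]
... * rho(a^-1) = [[-3, 2], [-2, 1]]  ->  [[-31, 11], [-17, 6]]
... * rho(b) = [[1, -3], [-3, 10]]  ->  [[-64, 203], [-35, 111]]
... * rho(b) = [[1, -3], [-3, 10]]  ->  [[-673, 2222], [-368, 1215]]
... * rho(a^-1) = [[-3, 2], [-2, 1]]  ->  [[-2425, 876], [-1326, 479]]
... * rho(a^-1) = [[-3, 2], [-2, 1]]  ->  [[5523, -3974], [3020, -2173]]
tr = 5523 + -2173 = 3350

3350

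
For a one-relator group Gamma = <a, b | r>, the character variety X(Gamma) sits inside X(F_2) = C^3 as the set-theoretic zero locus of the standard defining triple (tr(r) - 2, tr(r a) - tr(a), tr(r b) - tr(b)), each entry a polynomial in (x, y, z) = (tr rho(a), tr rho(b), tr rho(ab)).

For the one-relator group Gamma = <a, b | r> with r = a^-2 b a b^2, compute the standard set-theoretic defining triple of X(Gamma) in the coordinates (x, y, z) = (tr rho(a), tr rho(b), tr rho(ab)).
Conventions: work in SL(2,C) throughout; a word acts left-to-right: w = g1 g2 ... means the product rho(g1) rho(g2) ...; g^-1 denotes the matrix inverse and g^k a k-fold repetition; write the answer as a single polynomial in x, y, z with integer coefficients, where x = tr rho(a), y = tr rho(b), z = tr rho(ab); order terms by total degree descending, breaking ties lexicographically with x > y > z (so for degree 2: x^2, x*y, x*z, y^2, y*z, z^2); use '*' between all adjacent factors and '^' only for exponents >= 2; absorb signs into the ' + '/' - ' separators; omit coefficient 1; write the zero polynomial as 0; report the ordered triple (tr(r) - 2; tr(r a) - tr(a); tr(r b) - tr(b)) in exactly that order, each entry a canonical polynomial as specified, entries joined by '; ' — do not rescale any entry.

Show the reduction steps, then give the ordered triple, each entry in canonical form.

x^2*y^2*z - x^3*y - x*y*z^2 - y^2*z + 2*x*y + z - 2; x*y^2*z - x^2*y - y*z^2 - x + y; x^2*y^3*z - x^3*y^2 - x*y^2*z^2 - x^2*y*z - y^3*z + x^3 + 2*x*y^2 + x*z^2 + 2*y*z - 3*x - y

trace(a b^2) = trace(b) * trace(a b) - trace(a)  (reduce the b square) = y*z - x
next, trace(b a b^2) = trace(b) * trace(a b^2) - trace(a b)  (reduce the b square) = y^2*z - x*y - z
trace(a b a b) = trace(a b) * trace(a b) - trace(1)  (split on a) = z^2 - 2
trace(a b a) = trace(a) * trace(b a) - trace(b)  (reduce the a square) = x*z - y
trace(b a b^2 a) = trace(b) * trace(a b a b) - trace(a b a)  (reduce the b square) = y*z^2 - x*z - y
trace(b a b^2 a^-1) = trace(b a b^2) * trace(a) - trace(b a b^2 a)  (eliminate a^-1) = x*y^2*z - x^2*y - y*z^2 + y
next, trace(a^-2 b a b^2) = trace(b a b^2 a^-1) * trace(a) - trace(b a b^2)  (eliminate a^-1) = x^2*y^2*z - x^3*y - x*y*z^2 - y^2*z + 2*x*y + z
trace(b a b^3) = trace(b) * trace(b a b^2) - trace(b a b)  (reduce the b square) = y^3*z - x*y^2 - 2*y*z + x
next, trace(b a b^3 a) = trace(b) * trace(a b a b^2) - trace(a b a b)  (reduce the b square) = y^2*z^2 - x*y*z - y^2 - z^2 + 2
trace(a^-1 b a b^3) = trace(b a b^3) * trace(a) - trace(b a b^3 a)  (eliminate a^-1) = x*y^3*z - x^2*y^2 - y^2*z^2 - x*y*z + x^2 + y^2 + z^2 - 2
next, trace(a^-2 b a b^3) = trace(a^-1 b a b^3) * trace(a) - trace(a^-1 b a b^3 a)  (eliminate a^-1) = x^2*y^3*z - x^3*y^2 - x*y^2*z^2 - x^2*y*z - y^3*z + x^3 + 2*x*y^2 + x*z^2 + 2*y*z - 3*x
assemble the triple (trace(r) - 2; trace(r a) - x; trace(r b) - y)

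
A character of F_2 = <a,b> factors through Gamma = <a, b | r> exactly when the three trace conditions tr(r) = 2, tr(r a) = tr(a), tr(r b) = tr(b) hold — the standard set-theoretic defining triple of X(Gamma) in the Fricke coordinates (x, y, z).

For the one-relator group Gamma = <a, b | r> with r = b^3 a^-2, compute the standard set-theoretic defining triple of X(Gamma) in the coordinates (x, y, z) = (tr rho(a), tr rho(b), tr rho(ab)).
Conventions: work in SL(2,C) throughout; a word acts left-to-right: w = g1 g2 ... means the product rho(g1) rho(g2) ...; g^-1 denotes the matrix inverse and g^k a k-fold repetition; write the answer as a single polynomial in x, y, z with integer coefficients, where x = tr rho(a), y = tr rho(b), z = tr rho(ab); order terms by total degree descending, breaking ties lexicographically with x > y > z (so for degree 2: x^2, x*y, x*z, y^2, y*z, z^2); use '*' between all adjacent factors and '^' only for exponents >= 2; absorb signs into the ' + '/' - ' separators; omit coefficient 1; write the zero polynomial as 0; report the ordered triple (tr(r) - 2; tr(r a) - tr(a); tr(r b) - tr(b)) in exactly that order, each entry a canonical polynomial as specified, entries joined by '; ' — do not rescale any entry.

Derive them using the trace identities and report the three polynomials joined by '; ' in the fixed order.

x^2*y^3 - x*y^2*z - 2*x^2*y - y^3 + x*z + 3*y - 2; x*y^3 - y^2*z - 2*x*y - x + z; x^2*y^4 - x*y^3*z - 3*x^2*y^2 - y^4 + 2*x*y*z + x^2 + 4*y^2 - y - 2

tr(b^2) = tr(b) tr(b) - tr(1)  (reduce the b square) = y^2 - 2
tr(b^3) = tr(b) tr(b^2) - tr(b)  (reduce the b square) = y^3 - 3*y
tr(a b^2) = tr(b) tr(a b) - tr(a)  (reduce the b square) = y*z - x
tr(b^3 a) = tr(b) tr(a b^2) - tr(a b)  (reduce the b square) = y^2*z - x*y - z
tr(a^-1 b^3) = tr(b^3) tr(a) - tr(b^3 a)  (eliminate a^-1) = x*y^3 - y^2*z - 2*x*y + z
tr(b^3 a^-2) = tr(a^-1 b^3) tr(a) - tr(a^-1 b^3 a)  (eliminate a^-1) = x^2*y^3 - x*y^2*z - 2*x^2*y - y^3 + x*z + 3*y
tr(b^4) = tr(b) tr(b^3) - tr(b^2)   [square of b] = y^4 - 4*y^2 + 2
tr(b^4 a) = tr(b) tr(b a b^2) - tr(b a b)   [square of b] = y^3*z - x*y^2 - 2*y*z + x
reduce: tr(a^-1 b^4) = tr(b^4) tr(a) - tr(b^4 a)   [inverse elimination on a] = x*y^4 - y^3*z - 3*x*y^2 + 2*y*z + x
reduce: tr(b^3 a^-2 b) = tr(a^-1 b^4) tr(a) - tr(a^-1 b^4 a)   [inverse elimination on a] = x^2*y^4 - x*y^3*z - 3*x^2*y^2 - y^4 + 2*x*y*z + x^2 + 4*y^2 - 2
assemble the triple (tr(r) - 2; tr(r a) - x; tr(r b) - y)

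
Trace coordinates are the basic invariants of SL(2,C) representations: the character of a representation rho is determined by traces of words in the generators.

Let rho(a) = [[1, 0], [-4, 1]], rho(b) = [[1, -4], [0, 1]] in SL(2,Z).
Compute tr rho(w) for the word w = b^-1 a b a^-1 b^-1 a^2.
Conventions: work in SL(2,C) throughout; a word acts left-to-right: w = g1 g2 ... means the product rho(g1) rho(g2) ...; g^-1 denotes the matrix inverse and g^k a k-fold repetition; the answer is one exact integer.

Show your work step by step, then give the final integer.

-7710

rho(b^-1) = [[1, 4], [0, 1]]
... * rho(a) = [[1, 0], [-4, 1]]  ->  [[-15, 4], [-4, 1]]
... * rho(b) = [[1, -4], [0, 1]]  ->  [[-15, 64], [-4, 17]]
... * rho(a^-1) = [[1, 0], [4, 1]]  ->  [[241, 64], [64, 17]]
... * rho(b^-1) = [[1, 4], [0, 1]]  ->  [[241, 1028], [64, 273]]
... * rho(a) = [[1, 0], [-4, 1]]  ->  [[-3871, 1028], [-1028, 273]]
... * rho(a) = [[1, 0], [-4, 1]]  ->  [[-7983, 1028], [-2120, 273]]
tr = -7983 + 273 = -7710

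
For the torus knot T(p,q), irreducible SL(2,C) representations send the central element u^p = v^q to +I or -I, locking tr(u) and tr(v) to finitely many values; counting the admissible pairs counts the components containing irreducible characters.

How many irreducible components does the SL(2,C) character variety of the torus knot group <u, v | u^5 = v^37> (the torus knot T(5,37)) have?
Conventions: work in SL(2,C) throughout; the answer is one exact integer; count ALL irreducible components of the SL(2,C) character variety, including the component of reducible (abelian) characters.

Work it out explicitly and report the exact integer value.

73

For T(5,37): irreducibility forces the central element u^5 = v^37 to one of +I, -I.
On an irreducible component, tr(u) is locked at 2*cos(pi*alpha/5) for some alpha in 1..4, and tr(v) at 2*cos(pi*beta/37) for some beta in 1..36.
Consistency of u^5 = (-1)^alpha I with v^37 = (-1)^beta I forces alpha = beta (mod 2).
count pairs: odd alpha (2 choices) x odd beta (18), plus even alpha (2) x even beta (18): 2*18 + 2*18 = 72.
components with irreducible characters: 72; plus the single component of reducible (abelian) characters: total 73.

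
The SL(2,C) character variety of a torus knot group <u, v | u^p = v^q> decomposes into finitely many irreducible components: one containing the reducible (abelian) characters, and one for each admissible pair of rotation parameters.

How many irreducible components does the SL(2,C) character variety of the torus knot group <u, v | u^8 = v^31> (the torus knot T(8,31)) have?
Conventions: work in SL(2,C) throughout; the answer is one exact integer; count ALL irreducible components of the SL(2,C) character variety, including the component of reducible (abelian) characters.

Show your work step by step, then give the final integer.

106

In the torus knot group T(8,31), u^8 = v^31 is central, so an irreducible representation sends it to +I or -I (Schur).
So on each irreducible component the traces are pinned: tr(u) = 2*cos(pi*alpha/8) with 1 <= alpha <= 7, tr(v) = 2*cos(pi*beta/31) with 1 <= beta <= 30.
u^8 = (-1)^alpha I and v^31 = (-1)^beta I must agree, so alpha and beta have equal parity.
Enumerate parity-matched pairs: 4*15 odd-odd plus 3*15 even-even gives 105.
components with irreducible characters: 105; plus the single component of reducible (abelian) characters: total 106.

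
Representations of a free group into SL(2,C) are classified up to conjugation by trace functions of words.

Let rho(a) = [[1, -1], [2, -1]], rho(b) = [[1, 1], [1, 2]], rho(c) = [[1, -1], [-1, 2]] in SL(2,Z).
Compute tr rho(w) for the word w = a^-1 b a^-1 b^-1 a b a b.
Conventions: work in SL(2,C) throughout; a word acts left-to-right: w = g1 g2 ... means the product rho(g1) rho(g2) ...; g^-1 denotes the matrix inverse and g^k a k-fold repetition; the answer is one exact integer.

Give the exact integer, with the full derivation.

rho(a^-1) = [[-1, 1], [-2, 1]]
... * rho(b) = [[1, 1], [1, 2]]  ->  [[0, 1], [-1, 0]]
... * rho(a^-1) = [[-1, 1], [-2, 1]]  ->  [[-2, 1], [1, -1]]
... * rho(b^-1) = [[2, -1], [-1, 1]]  ->  [[-5, 3], [3, -2]]
... * rho(a) = [[1, -1], [2, -1]]  ->  [[1, 2], [-1, -1]]
... * rho(b) = [[1, 1], [1, 2]]  ->  [[3, 5], [-2, -3]]
... * rho(a) = [[1, -1], [2, -1]]  ->  [[13, -8], [-8, 5]]
... * rho(b) = [[1, 1], [1, 2]]  ->  [[5, -3], [-3, 2]]
tr = 5 + 2 = 7

7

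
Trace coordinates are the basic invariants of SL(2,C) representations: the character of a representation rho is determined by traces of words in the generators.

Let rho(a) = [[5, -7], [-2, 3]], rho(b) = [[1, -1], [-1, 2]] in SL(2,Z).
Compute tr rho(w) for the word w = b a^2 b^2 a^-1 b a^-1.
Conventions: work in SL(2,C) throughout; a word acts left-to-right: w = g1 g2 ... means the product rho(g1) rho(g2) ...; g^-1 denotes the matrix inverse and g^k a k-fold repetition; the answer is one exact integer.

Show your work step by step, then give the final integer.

1191

rho(b) = [[1, -1], [-1, 2]]
... * rho(a) = [[5, -7], [-2, 3]]  ->  [[7, -10], [-9, 13]]
... * rho(a) = [[5, -7], [-2, 3]]  ->  [[55, -79], [-71, 102]]
... * rho(b) = [[1, -1], [-1, 2]]  ->  [[134, -213], [-173, 275]]
... * rho(b) = [[1, -1], [-1, 2]]  ->  [[347, -560], [-448, 723]]
... * rho(a^-1) = [[3, 7], [2, 5]]  ->  [[-79, -371], [102, 479]]
... * rho(b) = [[1, -1], [-1, 2]]  ->  [[292, -663], [-377, 856]]
... * rho(a^-1) = [[3, 7], [2, 5]]  ->  [[-450, -1271], [581, 1641]]
tr = -450 + 1641 = 1191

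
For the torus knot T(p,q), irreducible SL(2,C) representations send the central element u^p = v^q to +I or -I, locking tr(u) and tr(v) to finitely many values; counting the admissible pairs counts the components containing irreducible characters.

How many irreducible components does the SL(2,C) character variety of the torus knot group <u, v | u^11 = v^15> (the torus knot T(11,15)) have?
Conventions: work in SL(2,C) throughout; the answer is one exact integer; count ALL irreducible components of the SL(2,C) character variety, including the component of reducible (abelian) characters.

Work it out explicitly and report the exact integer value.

Gamma = < u, v | u^11 = v^15 > (torus knot T(11,15)); the central element u^11 = v^15 acts as +I or -I in any irreducible SL(2,C) representation.
On an irreducible component, tr(u) is locked at 2*cos(pi*alpha/11) for some alpha in 1..10, and tr(v) at 2*cos(pi*beta/15) for some beta in 1..14.
The two central values (-1)^alpha I and (-1)^beta I must be the same matrix, so alpha and beta share a parity.
count pairs: odd alpha (5 choices) x odd beta (7), plus even alpha (5) x even beta (7): 5*7 + 5*7 = 70.
That is 70 components of irreducible characters, and with the reducible (abelian) component the total is 71.

71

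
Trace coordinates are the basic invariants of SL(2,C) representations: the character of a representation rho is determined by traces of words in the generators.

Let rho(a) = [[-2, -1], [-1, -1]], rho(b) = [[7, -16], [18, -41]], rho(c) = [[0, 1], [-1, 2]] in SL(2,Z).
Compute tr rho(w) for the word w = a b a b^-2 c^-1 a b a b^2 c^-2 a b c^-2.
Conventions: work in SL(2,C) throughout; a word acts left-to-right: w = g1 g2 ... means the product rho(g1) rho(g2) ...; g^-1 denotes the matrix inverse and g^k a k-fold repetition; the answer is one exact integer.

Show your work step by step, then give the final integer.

48843602804

rho(a) = [[-2, -1], [-1, -1]]
... * rho(b) = [[7, -16], [18, -41]]  ->  [[-32, 73], [-25, 57]]
... * rho(a) = [[-2, -1], [-1, -1]]  ->  [[-9, -41], [-7, -32]]
... * rho(b^-1) = [[-41, 16], [-18, 7]]  ->  [[1107, -431], [863, -336]]
... * rho(b^-1) = [[-41, 16], [-18, 7]]  ->  [[-37629, 14695], [-29335, 11456]]
... * rho(c^-1) = [[2, -1], [1, 0]]  ->  [[-60563, 37629], [-47214, 29335]]
... * rho(a) = [[-2, -1], [-1, -1]]  ->  [[83497, 22934], [65093, 17879]]
... * rho(b) = [[7, -16], [18, -41]]  ->  [[997291, -2276246], [777473, -1774527]]
... * rho(a) = [[-2, -1], [-1, -1]]  ->  [[281664, 1278955], [219581, 997054]]
... * rho(b) = [[7, -16], [18, -41]]  ->  [[24992838, -56943779], [19484039, -44392510]]
... * rho(b) = [[7, -16], [18, -41]]  ->  [[-850038156, 1934809531], [-662676907, 1508348286]]
... * rho(c^-1) = [[2, -1], [1, 0]]  ->  [[234733219, 850038156], [182994472, 662676907]]
... * rho(c^-1) = [[2, -1], [1, 0]]  ->  [[1319504594, -234733219], [1028665851, -182994472]]
... * rho(a) = [[-2, -1], [-1, -1]]  ->  [[-2404275969, -1084771375], [-1874337230, -845671379]]
... * rho(b) = [[7, -16], [18, -41]]  ->  [[-36355816533, 82944041879], [-28342445432, 64661922219]]
... * rho(c^-1) = [[2, -1], [1, 0]]  ->  [[10232408813, 36355816533], [7977031355, 28342445432]]
... * rho(c^-1) = [[2, -1], [1, 0]]  ->  [[56820634159, -10232408813], [44296508142, -7977031355]]
tr = 56820634159 + -7977031355 = 48843602804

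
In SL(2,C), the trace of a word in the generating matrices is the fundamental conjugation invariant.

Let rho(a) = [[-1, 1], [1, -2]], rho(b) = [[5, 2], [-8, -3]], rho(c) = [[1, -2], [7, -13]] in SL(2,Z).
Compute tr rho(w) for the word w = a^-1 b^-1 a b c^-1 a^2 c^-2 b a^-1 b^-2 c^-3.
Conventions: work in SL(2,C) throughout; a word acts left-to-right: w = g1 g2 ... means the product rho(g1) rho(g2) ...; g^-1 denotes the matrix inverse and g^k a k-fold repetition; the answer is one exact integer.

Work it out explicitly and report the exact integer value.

rho(a^-1) = [[-2, -1], [-1, -1]]
... * rho(b^-1) = [[-3, -2], [8, 5]]  ->  [[-2, -1], [-5, -3]]
... * rho(a) = [[-1, 1], [1, -2]]  ->  [[1, 0], [2, 1]]
... * rho(b) = [[5, 2], [-8, -3]]  ->  [[5, 2], [2, 1]]
... * rho(c^-1) = [[-13, 2], [-7, 1]]  ->  [[-79, 12], [-33, 5]]
... * rho(a) = [[-1, 1], [1, -2]]  ->  [[91, -103], [38, -43]]
... * rho(a) = [[-1, 1], [1, -2]]  ->  [[-194, 297], [-81, 124]]
... * rho(c^-1) = [[-13, 2], [-7, 1]]  ->  [[443, -91], [185, -38]]
... * rho(c^-1) = [[-13, 2], [-7, 1]]  ->  [[-5122, 795], [-2139, 332]]
... * rho(b) = [[5, 2], [-8, -3]]  ->  [[-31970, -12629], [-13351, -5274]]
... * rho(a^-1) = [[-2, -1], [-1, -1]]  ->  [[76569, 44599], [31976, 18625]]
... * rho(b^-1) = [[-3, -2], [8, 5]]  ->  [[127085, 69857], [53072, 29173]]
... * rho(b^-1) = [[-3, -2], [8, 5]]  ->  [[177601, 95115], [74168, 39721]]
... * rho(c^-1) = [[-13, 2], [-7, 1]]  ->  [[-2974618, 450317], [-1242231, 188057]]
... * rho(c^-1) = [[-13, 2], [-7, 1]]  ->  [[35517815, -5498919], [14832604, -2296405]]
... * rho(c^-1) = [[-13, 2], [-7, 1]]  ->  [[-423239162, 65536711], [-176749017, 27368803]]
tr = -423239162 + 27368803 = -395870359

-395870359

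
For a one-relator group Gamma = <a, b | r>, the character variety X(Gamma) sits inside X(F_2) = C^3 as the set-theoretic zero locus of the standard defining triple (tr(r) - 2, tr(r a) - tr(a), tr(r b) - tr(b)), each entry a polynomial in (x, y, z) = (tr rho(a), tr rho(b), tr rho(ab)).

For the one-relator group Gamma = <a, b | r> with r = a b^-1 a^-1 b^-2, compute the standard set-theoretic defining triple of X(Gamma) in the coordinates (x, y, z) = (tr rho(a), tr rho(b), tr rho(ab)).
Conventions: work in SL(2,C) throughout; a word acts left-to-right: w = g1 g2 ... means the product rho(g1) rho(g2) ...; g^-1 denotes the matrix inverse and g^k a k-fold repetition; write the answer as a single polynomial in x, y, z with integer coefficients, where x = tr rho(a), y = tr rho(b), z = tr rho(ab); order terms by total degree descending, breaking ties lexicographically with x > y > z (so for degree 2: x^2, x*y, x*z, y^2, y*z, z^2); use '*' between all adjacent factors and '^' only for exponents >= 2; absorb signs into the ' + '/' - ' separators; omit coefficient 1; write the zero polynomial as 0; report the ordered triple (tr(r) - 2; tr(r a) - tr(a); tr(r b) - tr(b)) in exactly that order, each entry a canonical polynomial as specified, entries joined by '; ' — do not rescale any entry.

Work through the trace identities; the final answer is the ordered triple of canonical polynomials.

x*y^2*z - x^2*y - y*z^2 + y - 2; x^2*y^2*z - x^3*y - x*y*z^2 - y^2*z + 2*x*y - x + z; x*y*z - x^2 - z^2 - y + 2

trace(b^-1) = trace(b) = y
and trace(b^-2) = trace(b^-1)*trace(b) - trace(1)  (eliminate b^-1) = y^2 - 2
trace(a b a) = trace(a)*trace(b a) - trace(b)  (reduce the a square) = x*z - y
trace(a b a b) = trace(b a)*trace(b a) - trace(1)  (split on b) = z^2 - 2
and trace(b^-1 a b a) = trace(a b a)*trace(b) - trace(a b a b)  (eliminate b^-1) = x*y*z - y^2 - z^2 + 2
next, trace(b^-1 a b a^-1) = trace(b^-1 a b)*trace(a) - trace(b^-1 a b a)  (eliminate a^-1) = -x*y*z + x^2 + y^2 + z^2 - 2
trace(a^-1 b^-2 a b) = trace(b^-1 a b a^-1)*trace(b) - trace(b^-1 a b a^-1 b)  (eliminate b^-1) = -x*y^2*z + x^2*y + y^3 + y*z^2 - 3*y
next, trace(a b^-1 a^-1 b^-2) = trace(a^-1 b^-2 a)*trace(b) - trace(a^-1 b^-2 a b)  (eliminate b^-1) = x*y^2*z - x^2*y - y*z^2 + y
trace(a^2) = trace(a)*trace(a) - trace(1) = x^2 - 2
trace(b^-1 a^2) = trace(a^2)*trace(b) - trace(a^2 b) = x^2*y - x*z - y
trace(b^-1 a^2 b^-1) = trace(b^-1 a^2)*trace(b) - trace(b^-1 a^2 b) = x^2*y^2 - x*y*z - x^2 - y^2 + 2
trace(b^-2 a^2 b^-1) = trace(b^-1 a^2 b^-1)*trace(b) - trace(b^-1 a^2) = x^2*y^3 - x*y^2*z - 2*x^2*y - y^3 + x*z + 3*y
trace(a^3) = trace(a)*trace(a^2) - trace(a) = x^3 - 3*x
trace(a^3 b) = trace(a)*trace(a b a) - trace(a b) = x^2*z - x*y - z
trace(a b^-1 a^2) = trace(a^3)*trace(b) - trace(a^3 b) = x^3*y - x^2*z - 2*x*y + z
next, trace(b a b) = trace(b)*trace(a b) - trace(a) = y*z - x
and trace(a^2 b a b) = trace(a)*trace(b a b a) - trace(b a b) = x*z^2 - y*z - x
trace(a b^-1 a^2 b) = trace(a^2 b a)*trace(b) - trace(a^2 b a b) = x^2*y*z - x*y^2 - x*z^2 + x
trace(b^-1 a^2 b^-1 a) = trace(a b^-1 a^2)*trace(b) - trace(a b^-1 a^2 b) = x^3*y^2 - 2*x^2*y*z - x*y^2 + x*z^2 + y*z - x
and trace(b^-2 a^2 b^-1 a) = trace(b^-1 a^2 b^-1 a)*trace(b) - trace(b^-1 a^2 b^-1 a b) = x^3*y^3 - 2*x^2*y^2*z - x^3*y - x*y^3 + x*y*z^2 + x^2*z + y^2*z + x*y - z
trace(a b^-1 a^-1 b^-2 a) = trace(b^-2 a^2 b^-1)*trace(a) - trace(b^-2 a^2 b^-1 a) = x^2*y^2*z - x^3*y - x*y*z^2 - y^2*z + 2*x*y + z
trace(a b^-1) = trace(a)*trace(b) - trace(a b) = x*y - z
trace(b^-1 a b^-1) = trace(a b^-1)*trace(b) - trace(a) = x*y^2 - y*z - x
trace(b^-1 a b^-1 a) = trace(a b^-1 a)*trace(b) - trace(a b^-1 a b) = x^2*y^2 - 2*x*y*z + z^2 - 2
trace(a b^-1 a^-1 b^-1) = trace(b^-1 a b^-1)*trace(a) - trace(b^-1 a b^-1 a) = x*y*z - x^2 - z^2 + 2
assemble the triple (trace(r) - 2; trace(r a) - x; trace(r b) - y)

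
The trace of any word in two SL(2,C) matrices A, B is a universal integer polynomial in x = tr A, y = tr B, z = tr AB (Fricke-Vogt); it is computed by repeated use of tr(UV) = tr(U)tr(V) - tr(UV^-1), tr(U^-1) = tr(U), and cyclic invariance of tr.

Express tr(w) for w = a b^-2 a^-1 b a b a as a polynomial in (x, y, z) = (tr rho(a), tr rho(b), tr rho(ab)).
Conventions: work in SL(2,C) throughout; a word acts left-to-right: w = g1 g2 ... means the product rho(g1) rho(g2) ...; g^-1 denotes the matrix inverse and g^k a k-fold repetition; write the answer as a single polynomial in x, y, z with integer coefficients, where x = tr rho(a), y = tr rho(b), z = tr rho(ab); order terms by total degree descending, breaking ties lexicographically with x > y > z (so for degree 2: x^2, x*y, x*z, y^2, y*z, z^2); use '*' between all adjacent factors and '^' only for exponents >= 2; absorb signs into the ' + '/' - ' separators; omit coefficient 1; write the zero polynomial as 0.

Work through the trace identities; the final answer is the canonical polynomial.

-x^2*y^2*z^2 + x^3*y*z + x*y^3*z + x*y*z^3 - 3*x*y*z - y^2 - z^2 + 2

tr(b a^2) = tr(a)*tr(b a) - tr(b)  (reduce the a square) = x*z - y
apply: tr(a b a^2) = tr(a)*tr(b a^2) - tr(b a)  (reduce the a square) = x^2*z - x*y - z
use: tr(b a b a) = tr(a b)*tr(a b) - tr(1)  (split on a) = z^2 - 2
tr(b a b) = tr(b)*tr(a b) - tr(a)  (reduce the b square) = y*z - x
tr(b a b a^2) = tr(a)*tr(b a b a) - tr(b a b)  (reduce the a square) = x*z^2 - y*z - x
use: tr(a b a b a^2) = tr(a)*tr(b a b a^2) - tr(b a b a)  (reduce the a square) = x^2*z^2 - x*y*z - x^2 - z^2 + 2
apply: tr(b a b a b a) = tr(a b)*tr(a b a b) - tr(a^-1 b^-1)  (split on a) = z^3 - 3*z
tr(b a b a b) = tr(b)*tr(a b a b) - tr(a b a)  (reduce the b square) = y*z^2 - x*z - y
tr(a b a b a^2 b) = tr(a)*tr(b a b a b a) - tr(b a b a b)  (reduce the a square) = x*z^3 - y*z^2 - 2*x*z + y
tr(b a b a^2 b^-1 a) = tr(a b a b a^2)*tr(b) - tr(a b a b a^2 b)  (eliminate b^-1) = x^2*y*z^2 - x*y^2*z - x*z^3 - x^2*y + 2*x*z + y
tr(b^-1 a^-1 b a b a^2) = tr(b a b a^2 b^-1)*tr(a) - tr(b a b a^2 b^-1 a)  (eliminate a^-1) = -x^2*y*z^2 + x^3*z + x*y^2*z + x*z^3 - 3*x*z - y
use: tr(a b^-2 a^-1 b a b a) = tr(b^-1 a^-1 b a b a^2)*tr(b) - tr(b^-1 a^-1 b a b a^2 b)  (eliminate b^-1) = -x^2*y^2*z^2 + x^3*y*z + x*y^3*z + x*y*z^3 - 3*x*y*z - y^2 - z^2 + 2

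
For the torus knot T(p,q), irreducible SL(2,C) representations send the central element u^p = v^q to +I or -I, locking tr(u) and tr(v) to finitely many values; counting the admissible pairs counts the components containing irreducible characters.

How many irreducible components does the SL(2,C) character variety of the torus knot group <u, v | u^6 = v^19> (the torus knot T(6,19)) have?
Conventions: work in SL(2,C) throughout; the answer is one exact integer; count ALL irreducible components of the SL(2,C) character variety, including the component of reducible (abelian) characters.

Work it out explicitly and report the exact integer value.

For T(6,19): irreducibility forces the central element u^6 = v^19 to one of +I, -I.
So on each irreducible component the traces are pinned: tr(u) = 2*cos(pi*alpha/6) with 1 <= alpha <= 5, tr(v) = 2*cos(pi*beta/19) with 1 <= beta <= 18.
u^6 = (-1)^alpha I and v^19 = (-1)^beta I must agree, so alpha and beta have equal parity.
Counting: 3 odd alphas x 9 odd betas + 2 even alphas x 9 even betas = 27 + 18 = 45.
components with irreducible characters: 45; plus the single component of reducible (abelian) characters: total 46.

46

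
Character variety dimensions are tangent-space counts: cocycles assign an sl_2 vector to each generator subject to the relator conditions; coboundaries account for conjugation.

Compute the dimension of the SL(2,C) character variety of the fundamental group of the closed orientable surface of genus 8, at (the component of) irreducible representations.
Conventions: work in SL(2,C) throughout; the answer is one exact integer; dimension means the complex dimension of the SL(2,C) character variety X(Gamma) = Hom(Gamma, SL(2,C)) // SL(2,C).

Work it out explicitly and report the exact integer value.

The genus-8 surface group: 2g = 16 generators, one relator prod [a_i, b_i].
Unconstrained cocycle data is one sl_2 vector per generator (48 dimensions), cut by the relator condition d_2(z) = 0.
At an irreducible rho, H^2 = coker(d_2) vanishes (Poincare duality: H^2 is dual to H^0 = invariants = 0), so d_2 is surjective onto sl_2 and dim Z^1 = 48 - 3 = 45.
As always at irreducible rho, dim B^1 = 3.
Hence dim X = 45 - 3 = 42.

42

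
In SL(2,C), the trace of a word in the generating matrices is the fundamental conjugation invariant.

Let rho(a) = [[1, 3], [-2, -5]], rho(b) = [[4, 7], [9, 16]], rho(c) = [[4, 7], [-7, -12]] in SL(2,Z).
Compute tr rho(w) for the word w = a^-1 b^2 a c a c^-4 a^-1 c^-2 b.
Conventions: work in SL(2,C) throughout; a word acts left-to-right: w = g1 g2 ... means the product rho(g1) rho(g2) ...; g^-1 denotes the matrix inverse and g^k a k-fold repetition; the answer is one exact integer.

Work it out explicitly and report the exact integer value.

rho(a^-1) = [[-5, -3], [2, 1]]
... * rho(b) = [[4, 7], [9, 16]]  ->  [[-47, -83], [17, 30]]
... * rho(b) = [[4, 7], [9, 16]]  ->  [[-935, -1657], [338, 599]]
... * rho(a) = [[1, 3], [-2, -5]]  ->  [[2379, 5480], [-860, -1981]]
... * rho(c) = [[4, 7], [-7, -12]]  ->  [[-28844, -49107], [10427, 17752]]
... * rho(a) = [[1, 3], [-2, -5]]  ->  [[69370, 159003], [-25077, -57479]]
... * rho(c^-1) = [[-12, -7], [7, 4]]  ->  [[280581, 150422], [-101429, -54377]]
... * rho(c^-1) = [[-12, -7], [7, 4]]  ->  [[-2314018, -1362379], [836509, 492495]]
... * rho(c^-1) = [[-12, -7], [7, 4]]  ->  [[18231563, 10748610], [-6590643, -3885583]]
... * rho(c^-1) = [[-12, -7], [7, 4]]  ->  [[-143538486, -84626501], [51888635, 30592169]]
... * rho(a^-1) = [[-5, -3], [2, 1]]  ->  [[548439428, 345988957], [-198258837, -125073736]]
... * rho(c^-1) = [[-12, -7], [7, 4]]  ->  [[-4159350437, -2455120168], [1503589892, 887516915]]
... * rho(c^-1) = [[-12, -7], [7, 4]]  ->  [[32726364068, 19294972387], [-11830460299, -6975061584]]
... * rho(b) = [[4, 7], [9, 16]]  ->  [[304560207755, 537804106668], [-110097395452, -194414207437]]
tr = 304560207755 + -194414207437 = 110146000318

110146000318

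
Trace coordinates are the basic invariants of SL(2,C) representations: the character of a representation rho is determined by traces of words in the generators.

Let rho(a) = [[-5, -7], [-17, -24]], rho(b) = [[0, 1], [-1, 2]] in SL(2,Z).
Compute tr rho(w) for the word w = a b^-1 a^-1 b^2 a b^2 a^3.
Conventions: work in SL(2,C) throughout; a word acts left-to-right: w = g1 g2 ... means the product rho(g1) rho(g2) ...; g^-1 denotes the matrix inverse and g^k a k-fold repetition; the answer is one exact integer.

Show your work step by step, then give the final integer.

3564686150

rho(a) = [[-5, -7], [-17, -24]]
... * rho(b^-1) = [[2, -1], [1, 0]]  ->  [[-17, 5], [-58, 17]]
... * rho(a^-1) = [[-24, 7], [17, -5]]  ->  [[493, -144], [1681, -491]]
... * rho(b) = [[0, 1], [-1, 2]]  ->  [[144, 205], [491, 699]]
... * rho(b) = [[0, 1], [-1, 2]]  ->  [[-205, 554], [-699, 1889]]
... * rho(a) = [[-5, -7], [-17, -24]]  ->  [[-8393, -11861], [-28618, -40443]]
... * rho(b) = [[0, 1], [-1, 2]]  ->  [[11861, -32115], [40443, -109504]]
... * rho(b) = [[0, 1], [-1, 2]]  ->  [[32115, -52369], [109504, -178565]]
... * rho(a) = [[-5, -7], [-17, -24]]  ->  [[729698, 1032051], [2488085, 3519032]]
... * rho(a) = [[-5, -7], [-17, -24]]  ->  [[-21193357, -29877110], [-72263969, -101873363]]
... * rho(a) = [[-5, -7], [-17, -24]]  ->  [[613877655, 865404139], [2093167016, 2950808495]]
tr = 613877655 + 2950808495 = 3564686150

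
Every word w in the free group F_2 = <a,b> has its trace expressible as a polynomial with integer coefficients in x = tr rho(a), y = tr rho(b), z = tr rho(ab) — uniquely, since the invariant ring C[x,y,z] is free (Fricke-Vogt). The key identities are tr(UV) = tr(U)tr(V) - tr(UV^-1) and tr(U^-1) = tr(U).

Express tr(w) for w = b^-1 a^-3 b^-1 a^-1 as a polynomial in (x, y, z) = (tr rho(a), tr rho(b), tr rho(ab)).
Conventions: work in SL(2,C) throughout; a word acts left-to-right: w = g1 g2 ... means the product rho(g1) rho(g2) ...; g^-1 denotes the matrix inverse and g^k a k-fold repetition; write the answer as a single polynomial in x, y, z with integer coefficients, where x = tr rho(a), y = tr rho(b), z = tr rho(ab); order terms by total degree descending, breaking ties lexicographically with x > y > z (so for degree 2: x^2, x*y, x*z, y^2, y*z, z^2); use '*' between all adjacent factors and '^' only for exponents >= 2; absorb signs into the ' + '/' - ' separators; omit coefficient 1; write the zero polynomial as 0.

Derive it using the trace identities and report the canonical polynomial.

x^2*z^2 - x*y*z - x^2 - z^2 + 2

reduce: trace(b^-1) = trace(b) = y
trace(b^-1 a) = trace(a)*trace(b) - trace(a b) = x*y - z
so trace(a^-1 b^-1) = trace(b^-1)*trace(a) - trace(b^-1 a) = z
trace(b^-2 a^-1) = trace(a^-1 b^-1)*trace(b) - trace(a^-1) = y*z - x
trace(b^-2) = trace(b^-1)*trace(b) - trace(1) = y^2 - 2
trace(b^-1 a^-2 b^-1) = trace(b^-2 a^-1)*trace(a) - trace(b^-2) = x*y*z - x^2 - y^2 + 2
trace(a b a) = trace(a)*trace(b a) - trace(b) = x*z - y
so trace(a b a b) = trace(a b)*trace(a b) - trace(1)   [split at repeated a] = z^2 - 2
trace(b a b^-1 a) = trace(a b a)*trace(b) - trace(a b a b) = x*y*z - y^2 - z^2 + 2
reduce: trace(a^-1 b a b^-1) = trace(b a b^-1)*trace(a) - trace(b a b^-1 a) = -x*y*z + x^2 + y^2 + z^2 - 2
reduce: trace(a b^-1 a^-2 b) = trace(a^-1 b a b^-1)*trace(a) - trace(a^-1 b a b^-1 a) = -x^2*y*z + x^3 + x*y^2 + x*z^2 - 3*x
reduce: trace(b^-1 a^-2 b^-1 a) = trace(a b^-1 a^-2)*trace(b) - trace(a b^-1 a^-2 b) = x^2*y*z - x^3 - x*y^2 - x*z^2 + y*z + 3*x
reduce: trace(b^-1 a^-1 b^-1 a^-2) = trace(b^-1 a^-2 b^-1)*trace(a) - trace(b^-1 a^-2 b^-1 a) = x*z^2 - y*z - x
so trace(b^-1 a^-3 b^-1 a^-1) = trace(b^-1 a^-1 b^-1 a^-2)*trace(a) - trace(b^-1 a^-1 b^-1 a^-1) = x^2*z^2 - x*y*z - x^2 - z^2 + 2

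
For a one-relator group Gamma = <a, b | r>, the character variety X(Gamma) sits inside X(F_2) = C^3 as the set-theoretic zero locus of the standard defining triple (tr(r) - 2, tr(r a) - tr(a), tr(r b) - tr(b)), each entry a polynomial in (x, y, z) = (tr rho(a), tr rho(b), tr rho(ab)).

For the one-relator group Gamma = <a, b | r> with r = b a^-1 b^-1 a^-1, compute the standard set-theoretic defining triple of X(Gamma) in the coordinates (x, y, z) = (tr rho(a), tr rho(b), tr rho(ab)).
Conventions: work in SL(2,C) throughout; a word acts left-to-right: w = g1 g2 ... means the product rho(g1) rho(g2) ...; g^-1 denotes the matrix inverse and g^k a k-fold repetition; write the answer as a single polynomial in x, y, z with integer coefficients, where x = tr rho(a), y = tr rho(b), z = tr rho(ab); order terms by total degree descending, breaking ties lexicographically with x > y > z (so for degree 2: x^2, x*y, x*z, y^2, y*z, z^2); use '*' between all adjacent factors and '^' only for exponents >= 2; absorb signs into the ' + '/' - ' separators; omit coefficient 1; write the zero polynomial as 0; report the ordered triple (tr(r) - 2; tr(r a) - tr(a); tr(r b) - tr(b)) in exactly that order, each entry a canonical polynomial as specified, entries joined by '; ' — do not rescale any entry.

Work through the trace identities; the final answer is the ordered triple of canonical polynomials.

x*y*z - y^2 - z^2; 0; x*y^2*z - y^3 - y*z^2 - x*z + 2*y

so tr(a^-1) = tr(a) = x
tr(b a b) = tr(b) * tr(a b) - tr(a) = y*z - x
tr(b a b a) = tr(a b) * tr(a b) - tr(1)   [split at repeated a] = z^2 - 2
tr(a^-1 b a b) = tr(b a b) * tr(a) - tr(b a b a) = x*y*z - x^2 - z^2 + 2
tr(b^-1 a^-1 b a) = tr(a^-1 b a) * tr(b) - tr(a^-1 b a b) = -x*y*z + x^2 + y^2 + z^2 - 2
tr(b a^-1 b^-1 a^-1) = tr(b^-1 a^-1 b) * tr(a) - tr(b^-1 a^-1 b a) = x*y*z - y^2 - z^2 + 2
so tr(b a^-1) = tr(b) * tr(a) - tr(b a) = x*y - z
reduce: tr(a^2 b) = tr(a) * tr(b a) - tr(b) = x*z - y
tr(a^2) = tr(a) * tr(a) - tr(1) = x^2 - 2
tr(a b^2 a) = tr(b) * tr(a^2 b) - tr(a^2) = x*y*z - x^2 - y^2 + 2
tr(a b^2 a b) = tr(b) * tr(a b a b) - tr(a b a) = y*z^2 - x*z - y
reduce: tr(b^-1 a b^2 a) = tr(a b^2 a) * tr(b) - tr(a b^2 a b) = x*y^2*z - x^2*y - y^3 - y*z^2 + x*z + 3*y
so tr(b^2 a^-1 b^-1 a) = tr(b^-1 a b^2) * tr(a) - tr(b^-1 a b^2 a) = -x*y^2*z + x^2*y + y^3 + y*z^2 - 3*y
tr(b a^-1 b^-1 a^-1 b) = tr(b^2 a^-1 b^-1) * tr(a) - tr(b^2 a^-1 b^-1 a) = x*y^2*z - y^3 - y*z^2 - x*z + 3*y
assemble the triple (tr(r) - 2; tr(r a) - x; tr(r b) - y)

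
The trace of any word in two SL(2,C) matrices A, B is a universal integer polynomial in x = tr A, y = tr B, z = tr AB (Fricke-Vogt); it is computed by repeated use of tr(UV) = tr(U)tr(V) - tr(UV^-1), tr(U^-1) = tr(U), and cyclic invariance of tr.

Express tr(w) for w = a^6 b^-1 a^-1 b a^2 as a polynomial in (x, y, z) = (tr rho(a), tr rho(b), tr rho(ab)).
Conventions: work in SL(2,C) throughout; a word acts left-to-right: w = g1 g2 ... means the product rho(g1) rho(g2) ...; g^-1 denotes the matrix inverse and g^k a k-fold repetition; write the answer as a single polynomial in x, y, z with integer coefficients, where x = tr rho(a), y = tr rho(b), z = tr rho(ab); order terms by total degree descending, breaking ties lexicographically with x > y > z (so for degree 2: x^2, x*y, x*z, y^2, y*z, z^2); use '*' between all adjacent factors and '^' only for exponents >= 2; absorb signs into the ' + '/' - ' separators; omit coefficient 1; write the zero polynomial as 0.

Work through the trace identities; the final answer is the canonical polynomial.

so tr(a^2) = tr(a) tr(a) - tr(1) = x^2 - 2
so tr(a^3) = tr(a) tr(a^2) - tr(a) = x^3 - 3*x
tr(a^4) = tr(a) tr(a^3) - tr(a^2) = x^4 - 4*x^2 + 2
tr(a^5) = tr(a) tr(a^4) - tr(a^3) = x^5 - 5*x^3 + 5*x
tr(a^6) = tr(a) tr(a^5) - tr(a^4) = x^6 - 6*x^4 + 9*x^2 - 2
so tr(a^7) = tr(a) tr(a^6) - tr(a^5) = x^7 - 7*x^5 + 14*x^3 - 7*x
tr(a^8) = tr(a) tr(a^7) - tr(a^6) = x^8 - 8*x^6 + 20*x^4 - 16*x^2 + 2
so tr(a b a) = tr(a) tr(b a) - tr(b) = x*z - y
tr(b a^3) = tr(a) tr(a b a) - tr(a b) = x^2*z - x*y - z
tr(a b a^3) = tr(a) tr(b a^3) - tr(b a^2) = x^3*z - x^2*y - 2*x*z + y
tr(a b a^4) = tr(a) tr(a b a^3) - tr(a b a^2) = x^4*z - x^3*y - 3*x^2*z + 2*x*y + z
tr(a^2 b a^4) = tr(a) tr(a b a^4) - tr(a b a^3) = x^5*z - x^4*y - 4*x^3*z + 3*x^2*y + 3*x*z - y
so tr(b a^7) = tr(a) tr(a^2 b a^4) - tr(a^2 b a^3) = x^6*z - x^5*y - 5*x^4*z + 4*x^3*y + 6*x^2*z - 3*x*y - z
so tr(a^4 b a^4) = tr(a) tr(b a^7) - tr(b a^6) = x^7*z - x^6*y - 6*x^5*z + 5*x^4*y + 10*x^3*z - 6*x^2*y - 4*x*z + y
reduce: tr(a b a^8) = tr(a) tr(a^4 b a^4) - tr(a^4 b a^3) = x^8*z - x^7*y - 7*x^6*z + 6*x^5*y + 15*x^4*z - 10*x^3*y - 10*x^2*z + 4*x*y + z
so tr(b a b a) = tr(a b) tr(a b) - tr(1) = z^2 - 2
tr(b a b) = tr(b) tr(a b) - tr(a) = y*z - x
tr(a b a b a) = tr(a) tr(b a b a) - tr(b a b) = x*z^2 - y*z - x
so tr(b a b a^3) = tr(a) tr(a b a b a) - tr(a b a b) = x^2*z^2 - x*y*z - x^2 - z^2 + 2
tr(a b a b a^3) = tr(a) tr(b a b a^3) - tr(b a b a^2) = x^3*z^2 - x^2*y*z - x^3 - 2*x*z^2 + y*z + 3*x
so tr(b a b a^5) = tr(a) tr(a b a b a^3) - tr(a b a b a^2) = x^4*z^2 - x^3*y*z - x^4 - 3*x^2*z^2 + 2*x*y*z + 4*x^2 + z^2 - 2
so tr(a^4 b a b a^2) = tr(a) tr(b a b a^5) - tr(b a b a^4) = x^5*z^2 - x^4*y*z - x^5 - 4*x^3*z^2 + 3*x^2*y*z + 5*x^3 + 3*x*z^2 - y*z - 5*x
so tr(a^4 b a b a^3) = tr(a) tr(a^4 b a b a^2) - tr(a^4 b a b a) = x^6*z^2 - x^5*y*z - x^6 - 5*x^4*z^2 + 4*x^3*y*z + 6*x^4 + 6*x^2*z^2 - 3*x*y*z - 9*x^2 - z^2 + 2
tr(a b a^8 b) = tr(a) tr(a^4 b a b a^3) - tr(a^4 b a b a^2) = x^7*z^2 - x^6*y*z - x^7 - 6*x^5*z^2 + 5*x^4*y*z + 7*x^5 + 10*x^3*z^2 - 6*x^2*y*z - 14*x^3 - 4*x*z^2 + y*z + 7*x
reduce: tr(b a^8 b^-1 a) = tr(a b a^8) tr(b) - tr(a b a^8 b) = x^8*y*z - x^7*y^2 - x^7*z^2 - 6*x^6*y*z + x^7 + 6*x^5*y^2 + 6*x^5*z^2 + 10*x^4*y*z - 7*x^5 - 10*x^3*y^2 - 10*x^3*z^2 - 4*x^2*y*z + 14*x^3 + 4*x*y^2 + 4*x*z^2 - 7*x
tr(a^6 b^-1 a^-1 b a^2) = tr(b a^8 b^-1) tr(a) - tr(b a^8 b^-1 a) = -x^8*y*z + x^9 + x^7*y^2 + x^7*z^2 + 6*x^6*y*z - 9*x^7 - 6*x^5*y^2 - 6*x^5*z^2 - 10*x^4*y*z + 27*x^5 + 10*x^3*y^2 + 10*x^3*z^2 + 4*x^2*y*z - 30*x^3 - 4*x*y^2 - 4*x*z^2 + 9*x

-x^8*y*z + x^9 + x^7*y^2 + x^7*z^2 + 6*x^6*y*z - 9*x^7 - 6*x^5*y^2 - 6*x^5*z^2 - 10*x^4*y*z + 27*x^5 + 10*x^3*y^2 + 10*x^3*z^2 + 4*x^2*y*z - 30*x^3 - 4*x*y^2 - 4*x*z^2 + 9*x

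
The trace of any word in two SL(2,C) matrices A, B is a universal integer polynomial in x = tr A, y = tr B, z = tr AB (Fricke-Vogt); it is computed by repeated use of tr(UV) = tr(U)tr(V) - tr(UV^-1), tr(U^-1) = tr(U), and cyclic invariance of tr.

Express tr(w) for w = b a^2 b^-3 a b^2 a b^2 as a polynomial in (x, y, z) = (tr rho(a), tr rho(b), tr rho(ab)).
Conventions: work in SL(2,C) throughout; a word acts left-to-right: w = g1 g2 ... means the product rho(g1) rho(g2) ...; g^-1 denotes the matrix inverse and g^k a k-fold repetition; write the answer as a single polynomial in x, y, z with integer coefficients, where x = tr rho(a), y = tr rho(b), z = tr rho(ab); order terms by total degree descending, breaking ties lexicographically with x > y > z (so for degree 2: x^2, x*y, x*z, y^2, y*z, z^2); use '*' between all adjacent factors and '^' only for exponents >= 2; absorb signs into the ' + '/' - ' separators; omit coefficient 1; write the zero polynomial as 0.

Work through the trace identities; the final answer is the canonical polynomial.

apply: trace(a b a b) = trace(b a) * trace(b a) - trace(1)  (split on b) = z^2 - 2
trace(a b a) = trace(a) * trace(b a) - trace(b)  (reduce the a square) = x*z - y
trace(a b^2 a b) = trace(b) * trace(a b a b) - trace(a b a)  (reduce the b square) = y*z^2 - x*z - y
trace(b^2 a) = trace(b) * trace(a b) - trace(a)  (reduce the b square) = y*z - x
use: trace(b^2) = trace(b) * trace(b) - trace(1)  (reduce the b square) = y^2 - 2
apply: trace(a b^2 a) = trace(a) * trace(b^2 a) - trace(b^2)  (reduce the a square) = x*y*z - x^2 - y^2 + 2
trace(b a b^2 a b) = trace(b) * trace(a b^2 a b) - trace(a b^2 a)  (reduce the b square) = y^2*z^2 - 2*x*y*z + x^2 - 2
trace(b^2 a b^3 a) = trace(b) * trace(b a b^2 a b) - trace(b a b^2 a)  (reduce the b square) = y^3*z^2 - 2*x*y^2*z + x^2*y - y*z^2 + x*z - y
apply: trace(b^2 a b) = trace(b) * trace(b a b) - trace(b a)  (reduce the b square) = y^2*z - x*y - z
trace(a b^4) = trace(b) * trace(b^2 a b) - trace(b^2 a)  (reduce the b square) = y^3*z - x*y^2 - 2*y*z + x
trace(b^2 a b^3) = trace(b) * trace(a b^4) - trace(a b^3)  (reduce the b square) = y^4*z - x*y^3 - 3*y^2*z + 2*x*y + z
use: trace(a b^2 a b^3 a) = trace(a) * trace(b^2 a b^3 a) - trace(b^2 a b^3)  (reduce the a square) = x*y^3*z^2 - 2*x^2*y^2*z - y^4*z + x^3*y + x*y^3 - x*y*z^2 + x^2*z + 3*y^2*z - 3*x*y - z
trace(a b^2 a b^3 a^2) = trace(a) * trace(a b^2 a b^3 a) - trace(a b^2 a b^3)  (reduce the a square) = x^2*y^3*z^2 - 2*x^3*y^2*z - x*y^4*z + x^4*y + x^2*y^3 - x^2*y*z^2 - y^3*z^2 + x^3*z + 5*x*y^2*z - 4*x^2*y + y*z^2 - 2*x*z + y
trace(a b a b a b) = trace(b a) * trace(b a b a) - trace(b^-1 a^-1)  (split on b) = z^3 - 3*z
trace(a b a b a) = trace(a) * trace(b a b a) - trace(b a b)  (reduce the a square) = x*z^2 - y*z - x
apply: trace(a b a b^2 a b) = trace(b) * trace(a b a b a b) - trace(a b a b a)  (reduce the b square) = y*z^3 - x*z^2 - 2*y*z + x
apply: trace(a b a b^2 a) = trace(a) * trace(b a b^2 a) - trace(b a b^2)  (reduce the a square) = x*y*z^2 - x^2*z - y^2*z + z
apply: trace(b a b a b^2 a b) = trace(b) * trace(a b a b^2 a b) - trace(a b a b^2 a)  (reduce the b square) = y^2*z^3 - 2*x*y*z^2 + x^2*z - y^2*z + x*y - z
trace(b a b^2 a b^3 a) = trace(b) * trace(b a b a b^2 a b) - trace(b a b a b^2 a)  (reduce the b square) = y^3*z^3 - 2*x*y^2*z^2 + x^2*y*z - y^3*z - y*z^3 + x*y^2 + x*z^2 + y*z - x
trace(b a b^2 a b^3) = trace(b) * trace(a b^2 a b^3) - trace(a b^2 a b^2)  (reduce the b square) = y^4*z^2 - 2*x*y^3*z + x^2*y^2 - 2*y^2*z^2 + 3*x*y*z - x^2 - y^2 + 2
trace(a b^2 a b^3 a^2 b) = trace(a) * trace(b a b^2 a b^3 a) - trace(b a b^2 a b^3)  (reduce the a square) = x*y^3*z^3 - 2*x^2*y^2*z^2 - y^4*z^2 + x^3*y*z + x*y^3*z - x*y*z^3 + x^2*z^2 + 2*y^2*z^2 - 2*x*y*z + y^2 - 2
apply: trace(b^-1 a b^2 a b^3 a^2) = trace(a b^2 a b^3 a^2) * trace(b) - trace(a b^2 a b^3 a^2 b)  (eliminate b^-1) = x^2*y^4*z^2 - 2*x^3*y^3*z - x*y^5*z - x*y^3*z^3 + x^4*y^2 + x^2*y^4 + x^2*y^2*z^2 + 4*x*y^3*z + x*y*z^3 - 4*x^2*y^2 - x^2*z^2 - y^2*z^2 + 2
trace(b^-1 a b^2 a b^3 a^2 b^-1) = trace(b^-1 a b^2 a b^3 a^2) * trace(b) - trace(b^-1 a b^2 a b^3 a^2 b)  (eliminate b^-1) = x^2*y^5*z^2 - 2*x^3*y^4*z - x*y^6*z - x*y^4*z^3 + x^4*y^3 + x^2*y^5 + 2*x^3*y^2*z + 5*x*y^4*z + x*y^2*z^3 - x^4*y - 5*x^2*y^3 - x^3*z - 5*x*y^2*z + 4*x^2*y - y*z^2 + 2*x*z + y
trace(b a^2 b^-3 a b^2 a b^2) = trace(b^-1 a b^2 a b^3 a^2 b^-1) * trace(b) - trace(b^-1 a b^2 a b^3 a^2)  (eliminate b^-1) = x^2*y^6*z^2 - 2*x^3*y^5*z - x*y^7*z - x*y^5*z^3 + x^4*y^4 + x^2*y^6 - x^2*y^4*z^2 + 4*x^3*y^3*z + 6*x*y^5*z + 2*x*y^3*z^3 - 2*x^4*y^2 - 6*x^2*y^4 - x^2*y^2*z^2 - x^3*y*z - 9*x*y^3*z - x*y*z^3 + 8*x^2*y^2 + x^2*z^2 + 2*x*y*z + y^2 - 2

x^2*y^6*z^2 - 2*x^3*y^5*z - x*y^7*z - x*y^5*z^3 + x^4*y^4 + x^2*y^6 - x^2*y^4*z^2 + 4*x^3*y^3*z + 6*x*y^5*z + 2*x*y^3*z^3 - 2*x^4*y^2 - 6*x^2*y^4 - x^2*y^2*z^2 - x^3*y*z - 9*x*y^3*z - x*y*z^3 + 8*x^2*y^2 + x^2*z^2 + 2*x*y*z + y^2 - 2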